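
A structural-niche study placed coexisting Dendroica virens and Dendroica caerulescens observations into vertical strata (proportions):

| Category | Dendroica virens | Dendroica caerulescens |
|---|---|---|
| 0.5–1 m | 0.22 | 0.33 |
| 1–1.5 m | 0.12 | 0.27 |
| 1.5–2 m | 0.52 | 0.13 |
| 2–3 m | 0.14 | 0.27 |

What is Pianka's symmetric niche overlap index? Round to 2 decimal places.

0.68

Σ p₁ᵢp₂ᵢ = 0.0726 + 0.0324 + 0.0676 + 0.0378 = 0.2104
Σp_1ᵢ² = 0.22² + 0.12² + 0.52² + 0.14² = 0.0484 + 0.0144 + 0.2704 + 0.0196 = 0.3528
Σp_2ᵢ² = 0.33² + 0.27² + 0.13² + 0.27² = 0.1089 + 0.0729 + 0.0169 + 0.0729 = 0.2716
O = 0.2104 / √(0.3528 × 0.2716) = 0.2104 / 0.30955 = 0.6797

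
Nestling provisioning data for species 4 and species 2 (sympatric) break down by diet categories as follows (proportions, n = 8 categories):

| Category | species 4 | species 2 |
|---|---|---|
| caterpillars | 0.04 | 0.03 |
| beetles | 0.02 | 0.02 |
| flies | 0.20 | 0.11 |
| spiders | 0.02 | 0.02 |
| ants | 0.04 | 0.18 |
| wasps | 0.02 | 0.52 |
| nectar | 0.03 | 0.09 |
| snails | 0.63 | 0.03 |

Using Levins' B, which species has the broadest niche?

Σp_4ᵢ² = 0.04² + 0.02² + 0.20² + 0.02² + 0.04² + 0.02² + 0.03² + 0.63² = 0.0016 + 0.0004 + 0.0400 + 0.0004 + 0.0016 + 0.0004 + 0.0009 + 0.3969 = 0.4422
B_4 = 1 / 0.4422 = 2.2614
Σp_2ᵢ² = 0.03² + 0.02² + 0.11² + 0.02² + 0.18² + 0.52² + 0.09² + 0.03² = 0.0009 + 0.0004 + 0.0121 + 0.0004 + 0.0324 + 0.2704 + 0.0081 + 0.0009 = 0.3256
B_2 = 1 / 0.3256 = 3.0713
Highest B → broadest niche (most generalist): species 2 (B = 3.07).

species 2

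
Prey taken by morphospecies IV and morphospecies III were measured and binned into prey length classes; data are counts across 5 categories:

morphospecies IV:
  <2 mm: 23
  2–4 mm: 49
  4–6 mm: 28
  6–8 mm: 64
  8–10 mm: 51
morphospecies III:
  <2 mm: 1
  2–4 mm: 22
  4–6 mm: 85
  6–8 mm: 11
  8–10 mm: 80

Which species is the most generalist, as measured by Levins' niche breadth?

morphospecies IV

Proportions for morphospecies IV (n=215): 23/215=0.1070, 49/215=0.2279, 28/215=0.1302, 64/215=0.2977, 51/215=0.2372
Proportions for morphospecies III (n=199): 1/199=0.0050, 22/199=0.1106, 85/199=0.4271, 11/199=0.0553, 80/199=0.4020
Σp_IVᵢ² = 0.1070² + 0.2279² + 0.1302² + 0.2977² + 0.2372² = 0.011449 + 0.051938 + 0.016952 + 0.088625 + 0.056264 = 0.225228
B_IV = 1 / 0.225228 = 4.4399
Σp_IIIᵢ² = 0.0050² + 0.1106² + 0.4271² + 0.0553² + 0.4020² = 0.000025 + 0.012232 + 0.182414 + 0.003058 + 0.161604 = 0.359333
B_III = 1 / 0.359333 = 2.7829
Highest B → broadest niche (most generalist): morphospecies IV (B = 4.44).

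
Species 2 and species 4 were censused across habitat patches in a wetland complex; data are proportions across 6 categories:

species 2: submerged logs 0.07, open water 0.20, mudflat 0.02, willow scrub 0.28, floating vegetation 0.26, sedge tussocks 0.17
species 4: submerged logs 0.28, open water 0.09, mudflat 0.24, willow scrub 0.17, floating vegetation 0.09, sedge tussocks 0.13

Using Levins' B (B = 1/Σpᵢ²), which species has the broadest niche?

species 4

Σp_2ᵢ² = 0.07² + 0.20² + 0.02² + 0.28² + 0.26² + 0.17² = 0.0049 + 0.0400 + 0.0004 + 0.0784 + 0.0676 + 0.0289 = 0.2202
B_2 = 1 / 0.2202 = 4.5413
Σp_4ᵢ² = 0.28² + 0.09² + 0.24² + 0.17² + 0.09² + 0.13² = 0.0784 + 0.0081 + 0.0576 + 0.0289 + 0.0081 + 0.0169 = 0.1980
B_4 = 1 / 0.1980 = 5.0505
Highest B → broadest niche (most generalist): species 4 (B = 5.05).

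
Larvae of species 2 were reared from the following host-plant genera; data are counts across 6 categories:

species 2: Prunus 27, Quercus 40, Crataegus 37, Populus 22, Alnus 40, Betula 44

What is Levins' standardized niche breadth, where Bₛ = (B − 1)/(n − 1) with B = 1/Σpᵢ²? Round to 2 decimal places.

Proportions for species 2 (n=210): 27/210=0.1286, 40/210=0.1905, 37/210=0.1762, 22/210=0.1048, 40/210=0.1905, 44/210=0.2095
Σpᵢ² = 0.1286² + 0.1905² + 0.1762² + 0.1048² + 0.1905² + 0.2095² = 0.016538 + 0.036290 + 0.031046 + 0.010983 + 0.036290 + 0.043890 = 0.175037
B = 1 / 0.175037 = 5.7131
Bₛ = (B − 1)/(n − 1) = (5.7131 − 1)/(6 − 1) = 4.7131/5 = 0.9426

0.94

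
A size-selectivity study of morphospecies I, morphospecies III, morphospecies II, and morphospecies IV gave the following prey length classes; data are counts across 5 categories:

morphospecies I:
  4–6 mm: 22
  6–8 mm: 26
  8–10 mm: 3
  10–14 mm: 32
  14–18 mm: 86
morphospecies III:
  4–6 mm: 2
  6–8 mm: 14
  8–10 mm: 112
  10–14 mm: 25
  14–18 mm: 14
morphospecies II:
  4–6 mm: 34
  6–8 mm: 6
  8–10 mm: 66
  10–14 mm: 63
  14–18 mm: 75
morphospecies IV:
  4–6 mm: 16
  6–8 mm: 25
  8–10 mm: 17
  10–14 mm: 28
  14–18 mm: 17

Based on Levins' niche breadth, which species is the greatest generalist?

morphospecies IV

Proportions for morphospecies I (n=169): 22/169=0.1302, 26/169=0.1538, 3/169=0.0178, 32/169=0.1893, 86/169=0.5089
Proportions for morphospecies III (n=167): 2/167=0.0120, 14/167=0.0838, 112/167=0.6707, 25/167=0.1497, 14/167=0.0838
Proportions for morphospecies II (n=244): 34/244=0.1393, 6/244=0.0246, 66/244=0.2705, 63/244=0.2582, 75/244=0.3074
Proportions for morphospecies IV (n=103): 16/103=0.1553, 25/103=0.2427, 17/103=0.1650, 28/103=0.2718, 17/103=0.1650
Σp_Iᵢ² = 0.1302² + 0.1538² + 0.0178² + 0.1893² + 0.5089² = 0.016952 + 0.023654 + 0.000317 + 0.035834 + 0.258979 = 0.335736
B_I = 1 / 0.335736 = 2.9785
Σp_IIIᵢ² = 0.0120² + 0.0838² + 0.6707² + 0.1497² + 0.0838² = 0.000144 + 0.007022 + 0.449838 + 0.022410 + 0.007022 = 0.486436
B_III = 1 / 0.486436 = 2.0558
Σp_IIᵢ² = 0.1393² + 0.0246² + 0.2705² + 0.2582² + 0.3074² = 0.019404 + 0.000605 + 0.073170 + 0.066667 + 0.094495 = 0.254341
B_II = 1 / 0.254341 = 3.9317
Σp_IVᵢ² = 0.1553² + 0.2427² + 0.1650² + 0.2718² + 0.1650² = 0.024118 + 0.058903 + 0.027225 + 0.073875 + 0.027225 = 0.211346
B_IV = 1 / 0.211346 = 4.7316
Highest B → broadest niche (most generalist): morphospecies IV (B = 4.73).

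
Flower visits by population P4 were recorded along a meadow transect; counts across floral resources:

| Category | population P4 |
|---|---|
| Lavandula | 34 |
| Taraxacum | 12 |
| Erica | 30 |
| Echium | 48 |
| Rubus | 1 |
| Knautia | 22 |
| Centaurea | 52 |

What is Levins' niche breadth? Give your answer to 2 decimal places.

5.15

Proportions for population P4 (n=199): 34/199=0.1709, 12/199=0.0603, 30/199=0.1508, 48/199=0.2412, 1/199=0.0050, 22/199=0.1106, 52/199=0.2613
Σpᵢ² = 0.1709² + 0.0603² + 0.1508² + 0.2412² + 0.0050² + 0.1106² + 0.2613² = 0.029207 + 0.003636 + 0.022741 + 0.058177 + 0.000025 + 0.012232 + 0.068278 = 0.194296
B = 1 / 0.194296 = 5.1468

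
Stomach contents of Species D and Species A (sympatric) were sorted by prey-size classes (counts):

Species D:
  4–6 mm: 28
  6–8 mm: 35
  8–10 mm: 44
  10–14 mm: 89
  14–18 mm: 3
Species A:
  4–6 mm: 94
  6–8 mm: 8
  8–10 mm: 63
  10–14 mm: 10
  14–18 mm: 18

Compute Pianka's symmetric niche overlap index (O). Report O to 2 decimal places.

0.53

Proportions for Species D (n=199): 28/199=0.1407, 35/199=0.1759, 44/199=0.2211, 89/199=0.4472, 3/199=0.0151
Proportions for Species A (n=193): 94/193=0.4870, 8/193=0.0415, 63/193=0.3264, 10/193=0.0518, 18/193=0.0933
Σ p₁ᵢp₂ᵢ = 0.068521 + 0.007300 + 0.072167 + 0.023165 + 0.001409 = 0.172562
Σp_1ᵢ² = 0.1407² + 0.1759² + 0.2211² + 0.4472² + 0.0151² = 0.019796 + 0.030941 + 0.048885 + 0.199988 + 0.000228 = 0.299838
Σp_2ᵢ² = 0.4870² + 0.0415² + 0.3264² + 0.0518² + 0.0933² = 0.237169 + 0.001722 + 0.106537 + 0.002683 + 0.008705 = 0.356816
O = 0.172562 / √(0.299838 × 0.356816) = 0.172562 / 0.3270887 = 0.5276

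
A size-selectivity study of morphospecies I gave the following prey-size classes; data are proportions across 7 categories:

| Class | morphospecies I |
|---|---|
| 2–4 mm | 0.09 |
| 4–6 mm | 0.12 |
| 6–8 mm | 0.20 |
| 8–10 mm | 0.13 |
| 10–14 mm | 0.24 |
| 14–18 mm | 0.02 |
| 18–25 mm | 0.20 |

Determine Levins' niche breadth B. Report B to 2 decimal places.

5.64

Σpᵢ² = 0.09² + 0.12² + 0.20² + 0.13² + 0.24² + 0.02² + 0.20² = 0.0081 + 0.0144 + 0.0400 + 0.0169 + 0.0576 + 0.0004 + 0.0400 = 0.1774
B = 1 / 0.1774 = 5.6370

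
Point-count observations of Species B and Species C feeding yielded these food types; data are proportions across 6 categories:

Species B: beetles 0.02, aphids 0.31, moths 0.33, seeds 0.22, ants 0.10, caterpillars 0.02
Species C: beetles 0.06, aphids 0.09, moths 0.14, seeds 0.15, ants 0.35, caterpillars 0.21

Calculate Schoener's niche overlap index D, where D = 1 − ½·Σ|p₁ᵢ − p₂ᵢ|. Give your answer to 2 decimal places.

0.52

Σ|p₁ᵢ − p₂ᵢ| = 0.04 + 0.22 + 0.19 + 0.07 + 0.25 + 0.19 = 0.96
D = 1 − ½ × 0.96 = 1 − 0.480 = 0.5200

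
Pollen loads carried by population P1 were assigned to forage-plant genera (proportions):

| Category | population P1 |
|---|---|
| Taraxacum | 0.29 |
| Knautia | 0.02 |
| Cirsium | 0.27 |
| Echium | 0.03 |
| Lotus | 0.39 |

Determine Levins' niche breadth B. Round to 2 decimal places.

3.22

Σpᵢ² = 0.29² + 0.02² + 0.27² + 0.03² + 0.39² = 0.0841 + 0.0004 + 0.0729 + 0.0009 + 0.1521 = 0.3104
B = 1 / 0.3104 = 3.2216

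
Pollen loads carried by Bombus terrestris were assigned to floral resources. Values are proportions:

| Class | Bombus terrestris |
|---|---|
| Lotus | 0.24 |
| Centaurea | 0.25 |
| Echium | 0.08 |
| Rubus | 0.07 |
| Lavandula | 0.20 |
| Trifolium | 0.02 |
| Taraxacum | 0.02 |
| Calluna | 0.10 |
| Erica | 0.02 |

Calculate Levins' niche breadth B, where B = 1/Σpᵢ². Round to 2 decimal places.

5.48

Σpᵢ² = 0.24² + 0.25² + 0.08² + 0.07² + 0.20² + 0.02² + 0.02² + 0.10² + 0.02² = 0.0576 + 0.0625 + 0.0064 + 0.0049 + 0.0400 + 0.0004 + 0.0004 + 0.0100 + 0.0004 = 0.1826
B = 1 / 0.1826 = 5.4765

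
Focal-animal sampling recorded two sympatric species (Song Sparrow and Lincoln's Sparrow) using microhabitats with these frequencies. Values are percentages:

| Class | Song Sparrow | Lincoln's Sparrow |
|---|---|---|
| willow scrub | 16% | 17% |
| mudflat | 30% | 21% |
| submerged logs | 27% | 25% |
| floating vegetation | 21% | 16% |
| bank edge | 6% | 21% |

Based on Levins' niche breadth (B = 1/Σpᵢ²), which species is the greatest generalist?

Lincoln's Sparrow

Convert percentages to proportions (divide by 100).
Σp_Songᵢ² = 0.16² + 0.30² + 0.27² + 0.21² + 0.06² = 0.0256 + 0.0900 + 0.0729 + 0.0441 + 0.0036 = 0.2362
B_Song = 1 / 0.2362 = 4.2337
Σp_Lincᵢ² = 0.17² + 0.21² + 0.25² + 0.16² + 0.21² = 0.0289 + 0.0441 + 0.0625 + 0.0256 + 0.0441 = 0.2052
B_Linc = 1 / 0.2052 = 4.8733
Highest B → broadest niche (most generalist): Lincoln's Sparrow (B = 4.87).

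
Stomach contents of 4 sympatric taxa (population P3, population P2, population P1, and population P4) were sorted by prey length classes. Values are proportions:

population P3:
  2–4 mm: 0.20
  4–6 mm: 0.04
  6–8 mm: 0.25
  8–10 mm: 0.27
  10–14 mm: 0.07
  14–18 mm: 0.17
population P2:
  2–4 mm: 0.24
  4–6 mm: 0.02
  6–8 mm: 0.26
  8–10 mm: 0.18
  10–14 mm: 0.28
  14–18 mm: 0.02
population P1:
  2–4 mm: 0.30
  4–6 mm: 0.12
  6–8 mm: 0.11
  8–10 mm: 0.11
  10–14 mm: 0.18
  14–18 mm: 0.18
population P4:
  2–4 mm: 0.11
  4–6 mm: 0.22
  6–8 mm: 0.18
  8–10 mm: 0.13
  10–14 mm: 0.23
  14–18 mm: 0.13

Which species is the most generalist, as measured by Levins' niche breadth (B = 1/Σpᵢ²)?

Σp_P3ᵢ² = 0.20² + 0.04² + 0.25² + 0.27² + 0.07² + 0.17² = 0.0400 + 0.0016 + 0.0625 + 0.0729 + 0.0049 + 0.0289 = 0.2108
B_P3 = 1 / 0.2108 = 4.7438
Σp_P2ᵢ² = 0.24² + 0.02² + 0.26² + 0.18² + 0.28² + 0.02² = 0.0576 + 0.0004 + 0.0676 + 0.0324 + 0.0784 + 0.0004 = 0.2368
B_P2 = 1 / 0.2368 = 4.2230
Σp_P1ᵢ² = 0.30² + 0.12² + 0.11² + 0.11² + 0.18² + 0.18² = 0.0900 + 0.0144 + 0.0121 + 0.0121 + 0.0324 + 0.0324 = 0.1934
B_P1 = 1 / 0.1934 = 5.1706
Σp_P4ᵢ² = 0.11² + 0.22² + 0.18² + 0.13² + 0.23² + 0.13² = 0.0121 + 0.0484 + 0.0324 + 0.0169 + 0.0529 + 0.0169 = 0.1796
B_P4 = 1 / 0.1796 = 5.5679
Highest B → broadest niche (most generalist): population P4 (B = 5.57).

population P4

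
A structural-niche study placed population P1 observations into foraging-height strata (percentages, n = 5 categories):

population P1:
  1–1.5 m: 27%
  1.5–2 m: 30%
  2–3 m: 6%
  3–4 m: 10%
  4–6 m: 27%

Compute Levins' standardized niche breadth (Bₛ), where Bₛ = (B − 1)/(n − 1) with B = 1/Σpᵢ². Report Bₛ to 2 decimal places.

0.75

Convert percentages to proportions (divide by 100).
Σpᵢ² = 0.27² + 0.30² + 0.06² + 0.10² + 0.27² = 0.0729 + 0.0900 + 0.0036 + 0.0100 + 0.0729 = 0.2494
B = 1 / 0.2494 = 4.0096
Bₛ = (B − 1)/(n − 1) = (4.0096 − 1)/(5 − 1) = 3.0096/4 = 0.7524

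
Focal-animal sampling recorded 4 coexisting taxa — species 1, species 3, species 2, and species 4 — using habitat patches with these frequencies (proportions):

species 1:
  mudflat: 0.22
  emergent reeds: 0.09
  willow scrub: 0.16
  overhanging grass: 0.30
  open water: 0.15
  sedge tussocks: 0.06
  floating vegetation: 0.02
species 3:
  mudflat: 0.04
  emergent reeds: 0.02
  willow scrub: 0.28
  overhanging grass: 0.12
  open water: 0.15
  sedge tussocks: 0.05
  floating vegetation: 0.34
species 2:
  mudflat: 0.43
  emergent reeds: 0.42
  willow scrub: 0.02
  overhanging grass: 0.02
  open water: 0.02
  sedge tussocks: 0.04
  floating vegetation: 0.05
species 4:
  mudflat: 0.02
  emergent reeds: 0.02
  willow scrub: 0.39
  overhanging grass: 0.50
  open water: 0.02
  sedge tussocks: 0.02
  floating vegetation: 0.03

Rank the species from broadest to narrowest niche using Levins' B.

Σp_1ᵢ² = 0.22² + 0.09² + 0.16² + 0.30² + 0.15² + 0.06² + 0.02² = 0.0484 + 0.0081 + 0.0256 + 0.0900 + 0.0225 + 0.0036 + 0.0004 = 0.1986
B_1 = 1 / 0.1986 = 5.0352
Σp_3ᵢ² = 0.04² + 0.02² + 0.28² + 0.12² + 0.15² + 0.05² + 0.34² = 0.0016 + 0.0004 + 0.0784 + 0.0144 + 0.0225 + 0.0025 + 0.1156 = 0.2354
B_3 = 1 / 0.2354 = 4.2481
Σp_2ᵢ² = 0.43² + 0.42² + 0.02² + 0.02² + 0.02² + 0.04² + 0.05² = 0.1849 + 0.1764 + 0.0004 + 0.0004 + 0.0004 + 0.0016 + 0.0025 = 0.3666
B_2 = 1 / 0.3666 = 2.7278
Σp_4ᵢ² = 0.02² + 0.02² + 0.39² + 0.50² + 0.02² + 0.02² + 0.03² = 0.0004 + 0.0004 + 0.1521 + 0.2500 + 0.0004 + 0.0004 + 0.0009 = 0.4046
B_4 = 1 / 0.4046 = 2.4716
Ranking by B (broadest → narrowest): species 1 (5.04) > species 3 (4.25) > species 2 (2.73) > species 4 (2.47)

species 1 > species 3 > species 2 > species 4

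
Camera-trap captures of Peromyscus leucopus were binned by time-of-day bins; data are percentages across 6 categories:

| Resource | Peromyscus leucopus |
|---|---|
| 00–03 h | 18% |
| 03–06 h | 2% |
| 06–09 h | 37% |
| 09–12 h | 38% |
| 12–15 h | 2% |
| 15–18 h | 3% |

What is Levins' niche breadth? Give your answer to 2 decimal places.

Convert percentages to proportions (divide by 100).
Σpᵢ² = 0.18² + 0.02² + 0.37² + 0.38² + 0.02² + 0.03² = 0.0324 + 0.0004 + 0.1369 + 0.1444 + 0.0004 + 0.0009 = 0.3154
B = 1 / 0.3154 = 3.1706

3.17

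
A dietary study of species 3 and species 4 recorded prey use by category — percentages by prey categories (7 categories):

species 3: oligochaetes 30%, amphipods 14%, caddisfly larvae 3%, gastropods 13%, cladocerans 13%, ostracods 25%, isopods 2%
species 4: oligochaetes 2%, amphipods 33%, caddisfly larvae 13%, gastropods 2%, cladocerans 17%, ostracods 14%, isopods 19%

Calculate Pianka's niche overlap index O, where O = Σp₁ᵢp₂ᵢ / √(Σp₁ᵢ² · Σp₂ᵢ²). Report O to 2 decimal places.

Convert percentages to proportions (divide by 100).
Σ p₁ᵢp₂ᵢ = 0.0060 + 0.0462 + 0.0039 + 0.0026 + 0.0221 + 0.0350 + 0.0038 = 0.1196
Σp_1ᵢ² = 0.30² + 0.14² + 0.03² + 0.13² + 0.13² + 0.25² + 0.02² = 0.0900 + 0.0196 + 0.0009 + 0.0169 + 0.0169 + 0.0625 + 0.0004 = 0.2072
Σp_2ᵢ² = 0.02² + 0.33² + 0.13² + 0.02² + 0.17² + 0.14² + 0.19² = 0.0004 + 0.1089 + 0.0169 + 0.0004 + 0.0289 + 0.0196 + 0.0361 = 0.2112
O = 0.1196 / √(0.2072 × 0.2112) = 0.1196 / 0.20919 = 0.5717

0.57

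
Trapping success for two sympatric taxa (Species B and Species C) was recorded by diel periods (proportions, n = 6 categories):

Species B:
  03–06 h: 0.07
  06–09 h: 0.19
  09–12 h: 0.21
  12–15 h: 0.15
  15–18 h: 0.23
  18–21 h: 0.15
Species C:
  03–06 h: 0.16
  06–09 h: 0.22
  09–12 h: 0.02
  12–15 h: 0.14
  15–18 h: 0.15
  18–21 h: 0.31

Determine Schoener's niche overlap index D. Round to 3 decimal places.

0.720

Σ|p₁ᵢ − p₂ᵢ| = 0.09 + 0.03 + 0.19 + 0.01 + 0.08 + 0.16 = 0.56
D = 1 − ½ × 0.56 = 1 − 0.280 = 0.72000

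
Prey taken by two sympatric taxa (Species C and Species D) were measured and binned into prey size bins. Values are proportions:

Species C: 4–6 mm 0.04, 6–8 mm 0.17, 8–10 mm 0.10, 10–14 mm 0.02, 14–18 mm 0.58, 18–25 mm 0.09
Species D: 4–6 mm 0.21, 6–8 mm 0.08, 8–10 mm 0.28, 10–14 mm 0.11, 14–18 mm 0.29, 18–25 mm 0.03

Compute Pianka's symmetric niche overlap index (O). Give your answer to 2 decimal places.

0.76

Σ p₁ᵢp₂ᵢ = 0.0084 + 0.0136 + 0.0280 + 0.0022 + 0.1682 + 0.0027 = 0.2231
Σp_1ᵢ² = 0.04² + 0.17² + 0.10² + 0.02² + 0.58² + 0.09² = 0.0016 + 0.0289 + 0.0100 + 0.0004 + 0.3364 + 0.0081 = 0.3854
Σp_2ᵢ² = 0.21² + 0.08² + 0.28² + 0.11² + 0.29² + 0.03² = 0.0441 + 0.0064 + 0.0784 + 0.0121 + 0.0841 + 0.0009 = 0.2260
O = 0.2231 / √(0.3854 × 0.2260) = 0.2231 / 0.29513 = 0.7559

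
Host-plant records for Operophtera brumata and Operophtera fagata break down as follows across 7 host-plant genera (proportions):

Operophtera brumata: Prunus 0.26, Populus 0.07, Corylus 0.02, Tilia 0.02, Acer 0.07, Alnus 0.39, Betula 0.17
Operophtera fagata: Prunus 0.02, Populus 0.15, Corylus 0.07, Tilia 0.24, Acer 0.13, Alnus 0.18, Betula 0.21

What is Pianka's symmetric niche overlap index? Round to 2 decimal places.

Σ p₁ᵢp₂ᵢ = 0.0052 + 0.0105 + 0.0014 + 0.0048 + 0.0091 + 0.0702 + 0.0357 = 0.1369
Σp_1ᵢ² = 0.26² + 0.07² + 0.02² + 0.02² + 0.07² + 0.39² + 0.17² = 0.0676 + 0.0049 + 0.0004 + 0.0004 + 0.0049 + 0.1521 + 0.0289 = 0.2592
Σp_2ᵢ² = 0.02² + 0.15² + 0.07² + 0.24² + 0.13² + 0.18² + 0.21² = 0.0004 + 0.0225 + 0.0049 + 0.0576 + 0.0169 + 0.0324 + 0.0441 = 0.1788
O = 0.1369 / √(0.2592 × 0.1788) = 0.1369 / 0.21528 = 0.6359

0.64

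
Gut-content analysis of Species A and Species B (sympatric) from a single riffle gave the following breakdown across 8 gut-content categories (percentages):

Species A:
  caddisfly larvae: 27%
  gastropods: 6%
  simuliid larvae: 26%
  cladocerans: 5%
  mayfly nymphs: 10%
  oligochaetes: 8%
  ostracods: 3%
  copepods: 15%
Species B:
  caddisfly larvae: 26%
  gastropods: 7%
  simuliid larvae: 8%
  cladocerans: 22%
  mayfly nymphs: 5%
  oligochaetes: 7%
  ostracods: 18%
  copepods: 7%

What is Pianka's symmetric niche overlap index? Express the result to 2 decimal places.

0.74

Convert percentages to proportions (divide by 100).
Σ p₁ᵢp₂ᵢ = 0.0702 + 0.0042 + 0.0208 + 0.0110 + 0.0050 + 0.0056 + 0.0054 + 0.0105 = 0.1327
Σp_1ᵢ² = 0.27² + 0.06² + 0.26² + 0.05² + 0.10² + 0.08² + 0.03² + 0.15² = 0.0729 + 0.0036 + 0.0676 + 0.0025 + 0.0100 + 0.0064 + 0.0009 + 0.0225 = 0.1864
Σp_2ᵢ² = 0.26² + 0.07² + 0.08² + 0.22² + 0.05² + 0.07² + 0.18² + 0.07² = 0.0676 + 0.0049 + 0.0064 + 0.0484 + 0.0025 + 0.0049 + 0.0324 + 0.0049 = 0.1720
O = 0.1327 / √(0.1864 × 0.1720) = 0.1327 / 0.17906 = 0.7411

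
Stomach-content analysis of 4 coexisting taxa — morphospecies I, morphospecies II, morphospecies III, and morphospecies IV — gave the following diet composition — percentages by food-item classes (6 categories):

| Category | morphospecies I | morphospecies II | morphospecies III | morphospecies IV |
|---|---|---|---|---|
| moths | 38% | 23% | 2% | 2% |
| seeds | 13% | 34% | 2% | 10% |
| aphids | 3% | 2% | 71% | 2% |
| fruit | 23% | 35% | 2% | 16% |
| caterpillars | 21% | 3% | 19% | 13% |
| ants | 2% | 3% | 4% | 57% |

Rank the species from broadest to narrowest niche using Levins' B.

morphospecies I > morphospecies II > morphospecies IV > morphospecies III

Convert percentages to proportions (divide by 100).
Σp_Iᵢ² = 0.38² + 0.13² + 0.03² + 0.23² + 0.21² + 0.02² = 0.1444 + 0.0169 + 0.0009 + 0.0529 + 0.0441 + 0.0004 = 0.2596
B_I = 1 / 0.2596 = 3.8521
Σp_IIᵢ² = 0.23² + 0.34² + 0.02² + 0.35² + 0.03² + 0.03² = 0.0529 + 0.1156 + 0.0004 + 0.1225 + 0.0009 + 0.0009 = 0.2932
B_II = 1 / 0.2932 = 3.4106
Σp_IIIᵢ² = 0.02² + 0.02² + 0.71² + 0.02² + 0.19² + 0.04² = 0.0004 + 0.0004 + 0.5041 + 0.0004 + 0.0361 + 0.0016 = 0.5430
B_III = 1 / 0.5430 = 1.8416
Σp_IVᵢ² = 0.02² + 0.10² + 0.02² + 0.16² + 0.13² + 0.57² = 0.0004 + 0.0100 + 0.0004 + 0.0256 + 0.0169 + 0.3249 = 0.3782
B_IV = 1 / 0.3782 = 2.6441
Ranking by B (broadest → narrowest): morphospecies I (3.85) > morphospecies II (3.41) > morphospecies IV (2.64) > morphospecies III (1.84)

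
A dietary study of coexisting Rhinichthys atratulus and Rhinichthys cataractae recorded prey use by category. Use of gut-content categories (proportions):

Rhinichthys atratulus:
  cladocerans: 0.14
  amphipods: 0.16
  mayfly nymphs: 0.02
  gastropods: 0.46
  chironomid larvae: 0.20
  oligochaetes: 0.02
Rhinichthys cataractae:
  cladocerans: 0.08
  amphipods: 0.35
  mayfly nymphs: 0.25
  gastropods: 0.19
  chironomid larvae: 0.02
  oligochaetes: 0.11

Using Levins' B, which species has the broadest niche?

Rhinichthys cataractae

Σp_atraᵢ² = 0.14² + 0.16² + 0.02² + 0.46² + 0.20² + 0.02² = 0.0196 + 0.0256 + 0.0004 + 0.2116 + 0.0400 + 0.0004 = 0.2976
B_atra = 1 / 0.2976 = 3.3602
Σp_cataᵢ² = 0.08² + 0.35² + 0.25² + 0.19² + 0.02² + 0.11² = 0.0064 + 0.1225 + 0.0625 + 0.0361 + 0.0004 + 0.0121 = 0.2400
B_cata = 1 / 0.2400 = 4.1667
Highest B → broadest niche (most generalist): Rhinichthys cataractae (B = 4.17).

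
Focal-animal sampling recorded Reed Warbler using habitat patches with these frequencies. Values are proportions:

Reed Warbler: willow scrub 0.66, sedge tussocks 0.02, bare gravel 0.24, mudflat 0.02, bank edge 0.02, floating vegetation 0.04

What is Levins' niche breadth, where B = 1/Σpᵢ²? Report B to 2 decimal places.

Σpᵢ² = 0.66² + 0.02² + 0.24² + 0.02² + 0.02² + 0.04² = 0.4356 + 0.0004 + 0.0576 + 0.0004 + 0.0004 + 0.0016 = 0.4960
B = 1 / 0.4960 = 2.0161

2.02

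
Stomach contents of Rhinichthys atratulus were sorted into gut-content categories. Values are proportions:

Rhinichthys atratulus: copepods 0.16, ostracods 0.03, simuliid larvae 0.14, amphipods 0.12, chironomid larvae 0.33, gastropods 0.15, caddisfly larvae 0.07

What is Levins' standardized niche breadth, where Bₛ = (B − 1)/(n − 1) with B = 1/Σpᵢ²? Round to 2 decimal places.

0.68

Σpᵢ² = 0.16² + 0.03² + 0.14² + 0.12² + 0.33² + 0.15² + 0.07² = 0.0256 + 0.0009 + 0.0196 + 0.0144 + 0.1089 + 0.0225 + 0.0049 = 0.1968
B = 1 / 0.1968 = 5.0813
Bₛ = (B − 1)/(n − 1) = (5.0813 − 1)/(7 − 1) = 4.0813/6 = 0.6802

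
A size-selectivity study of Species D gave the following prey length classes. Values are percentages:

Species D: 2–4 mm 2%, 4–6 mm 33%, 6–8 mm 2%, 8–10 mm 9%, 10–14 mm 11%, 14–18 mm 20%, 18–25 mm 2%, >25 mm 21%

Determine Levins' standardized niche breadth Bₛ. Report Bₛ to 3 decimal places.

0.523

Convert percentages to proportions (divide by 100).
Σpᵢ² = 0.02² + 0.33² + 0.02² + 0.09² + 0.11² + 0.20² + 0.02² + 0.21² = 0.0004 + 0.1089 + 0.0004 + 0.0081 + 0.0121 + 0.0400 + 0.0004 + 0.0441 = 0.2144
B = 1 / 0.2144 = 4.66418
Bₛ = (B − 1)/(n − 1) = (4.66418 − 1)/(8 − 1) = 3.66418/7 = 0.52345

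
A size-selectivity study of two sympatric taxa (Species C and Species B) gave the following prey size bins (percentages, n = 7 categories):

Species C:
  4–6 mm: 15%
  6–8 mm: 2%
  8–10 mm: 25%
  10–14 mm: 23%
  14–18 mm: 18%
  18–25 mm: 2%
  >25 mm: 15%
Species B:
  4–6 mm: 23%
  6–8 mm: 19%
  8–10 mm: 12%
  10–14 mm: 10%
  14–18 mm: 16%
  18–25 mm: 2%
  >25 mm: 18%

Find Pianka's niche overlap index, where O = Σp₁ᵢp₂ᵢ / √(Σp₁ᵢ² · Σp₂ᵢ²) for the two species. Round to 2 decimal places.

Convert percentages to proportions (divide by 100).
Σ p₁ᵢp₂ᵢ = 0.0345 + 0.0038 + 0.0300 + 0.0230 + 0.0288 + 0.0004 + 0.0270 = 0.1475
Σp_1ᵢ² = 0.15² + 0.02² + 0.25² + 0.23² + 0.18² + 0.02² + 0.15² = 0.0225 + 0.0004 + 0.0625 + 0.0529 + 0.0324 + 0.0004 + 0.0225 = 0.1936
Σp_2ᵢ² = 0.23² + 0.19² + 0.12² + 0.10² + 0.16² + 0.02² + 0.18² = 0.0529 + 0.0361 + 0.0144 + 0.0100 + 0.0256 + 0.0004 + 0.0324 = 0.1718
O = 0.1475 / √(0.1936 × 0.1718) = 0.1475 / 0.18237 = 0.8088

0.81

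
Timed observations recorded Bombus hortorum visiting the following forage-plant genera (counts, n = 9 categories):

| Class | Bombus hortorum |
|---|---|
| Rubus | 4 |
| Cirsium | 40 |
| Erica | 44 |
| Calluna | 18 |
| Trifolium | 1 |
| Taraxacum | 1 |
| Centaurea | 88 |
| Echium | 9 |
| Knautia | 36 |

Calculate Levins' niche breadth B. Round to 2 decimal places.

Proportions for Bombus hortorum (n=241): 4/241=0.0166, 40/241=0.1660, 44/241=0.1826, 18/241=0.0747, 1/241=0.0041, 1/241=0.0041, 88/241=0.3651, 9/241=0.0373, 36/241=0.1494
Σpᵢ² = 0.0166² + 0.1660² + 0.1826² + 0.0747² + 0.0041² + 0.0041² + 0.3651² + 0.0373² + 0.1494² = 0.000276 + 0.027556 + 0.033343 + 0.005580 + 0.000017 + 0.000017 + 0.133298 + 0.001391 + 0.022320 = 0.223798
B = 1 / 0.223798 = 4.4683

4.47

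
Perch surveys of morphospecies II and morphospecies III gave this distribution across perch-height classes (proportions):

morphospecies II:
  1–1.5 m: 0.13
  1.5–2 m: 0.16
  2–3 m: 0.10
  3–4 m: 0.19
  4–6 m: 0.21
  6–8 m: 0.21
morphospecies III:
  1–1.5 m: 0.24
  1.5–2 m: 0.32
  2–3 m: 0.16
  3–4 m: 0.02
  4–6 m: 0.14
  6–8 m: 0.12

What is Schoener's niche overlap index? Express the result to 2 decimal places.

0.67

Σ|p₁ᵢ − p₂ᵢ| = 0.11 + 0.16 + 0.06 + 0.17 + 0.07 + 0.09 = 0.66
D = 1 − ½ × 0.66 = 1 − 0.330 = 0.6700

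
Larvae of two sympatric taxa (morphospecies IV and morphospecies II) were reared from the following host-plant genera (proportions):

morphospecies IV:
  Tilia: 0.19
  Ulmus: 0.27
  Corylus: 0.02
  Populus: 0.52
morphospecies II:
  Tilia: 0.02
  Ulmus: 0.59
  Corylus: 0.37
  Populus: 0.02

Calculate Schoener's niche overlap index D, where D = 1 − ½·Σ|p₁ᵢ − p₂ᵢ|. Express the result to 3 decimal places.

0.330

Σ|p₁ᵢ − p₂ᵢ| = 0.17 + 0.32 + 0.35 + 0.50 = 1.34
D = 1 − ½ × 1.34 = 1 − 0.670 = 0.33000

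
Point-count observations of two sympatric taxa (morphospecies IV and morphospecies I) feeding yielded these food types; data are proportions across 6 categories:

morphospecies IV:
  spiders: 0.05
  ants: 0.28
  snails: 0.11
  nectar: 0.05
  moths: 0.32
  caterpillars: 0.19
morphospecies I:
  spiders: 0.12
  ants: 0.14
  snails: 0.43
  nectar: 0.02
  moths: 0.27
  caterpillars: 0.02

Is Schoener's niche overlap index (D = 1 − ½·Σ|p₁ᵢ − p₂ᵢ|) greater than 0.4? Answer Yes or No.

Σ|p₁ᵢ − p₂ᵢ| = 0.07 + 0.14 + 0.32 + 0.03 + 0.05 + 0.17 = 0.78
D = 1 − ½ × 0.78 = 1 − 0.390 = 0.6100
D = 0.6100 > 0.4 → Yes.

Yes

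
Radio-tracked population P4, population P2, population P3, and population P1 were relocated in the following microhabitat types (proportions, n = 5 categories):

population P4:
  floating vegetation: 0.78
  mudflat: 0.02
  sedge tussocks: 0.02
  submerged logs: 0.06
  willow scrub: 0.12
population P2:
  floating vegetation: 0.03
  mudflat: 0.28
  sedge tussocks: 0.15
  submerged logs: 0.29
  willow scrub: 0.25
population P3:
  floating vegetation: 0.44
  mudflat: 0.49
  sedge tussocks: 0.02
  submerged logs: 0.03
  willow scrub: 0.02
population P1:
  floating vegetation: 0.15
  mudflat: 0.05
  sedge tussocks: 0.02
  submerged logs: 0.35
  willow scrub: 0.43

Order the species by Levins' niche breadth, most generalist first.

Σp_P4ᵢ² = 0.78² + 0.02² + 0.02² + 0.06² + 0.12² = 0.6084 + 0.0004 + 0.0004 + 0.0036 + 0.0144 = 0.6272
B_P4 = 1 / 0.6272 = 1.5944
Σp_P2ᵢ² = 0.03² + 0.28² + 0.15² + 0.29² + 0.25² = 0.0009 + 0.0784 + 0.0225 + 0.0841 + 0.0625 = 0.2484
B_P2 = 1 / 0.2484 = 4.0258
Σp_P3ᵢ² = 0.44² + 0.49² + 0.02² + 0.03² + 0.02² = 0.1936 + 0.2401 + 0.0004 + 0.0009 + 0.0004 = 0.4354
B_P3 = 1 / 0.4354 = 2.2967
Σp_P1ᵢ² = 0.15² + 0.05² + 0.02² + 0.35² + 0.43² = 0.0225 + 0.0025 + 0.0004 + 0.1225 + 0.1849 = 0.3328
B_P1 = 1 / 0.3328 = 3.0048
Ranking by B (broadest → narrowest): population P2 (4.03) > population P1 (3.00) > population P3 (2.30) > population P4 (1.59)

population P2 > population P1 > population P3 > population P4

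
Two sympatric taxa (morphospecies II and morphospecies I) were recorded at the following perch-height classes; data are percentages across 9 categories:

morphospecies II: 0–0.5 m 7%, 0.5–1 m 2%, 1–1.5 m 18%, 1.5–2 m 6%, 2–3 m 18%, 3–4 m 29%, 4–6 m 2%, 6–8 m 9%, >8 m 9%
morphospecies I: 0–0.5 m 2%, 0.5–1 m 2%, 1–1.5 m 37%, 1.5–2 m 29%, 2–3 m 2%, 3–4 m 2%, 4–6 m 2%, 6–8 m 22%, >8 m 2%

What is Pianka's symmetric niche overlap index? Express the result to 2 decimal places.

0.54

Convert percentages to proportions (divide by 100).
Σ p₁ᵢp₂ᵢ = 0.0014 + 0.0004 + 0.0666 + 0.0174 + 0.0036 + 0.0058 + 0.0004 + 0.0198 + 0.0018 = 0.1172
Σp_1ᵢ² = 0.07² + 0.02² + 0.18² + 0.06² + 0.18² + 0.29² + 0.02² + 0.09² + 0.09² = 0.0049 + 0.0004 + 0.0324 + 0.0036 + 0.0324 + 0.0841 + 0.0004 + 0.0081 + 0.0081 = 0.1744
Σp_2ᵢ² = 0.02² + 0.02² + 0.37² + 0.29² + 0.02² + 0.02² + 0.02² + 0.22² + 0.02² = 0.0004 + 0.0004 + 0.1369 + 0.0841 + 0.0004 + 0.0004 + 0.0004 + 0.0484 + 0.0004 = 0.2718
O = 0.1172 / √(0.1744 × 0.2718) = 0.1172 / 0.21772 = 0.5383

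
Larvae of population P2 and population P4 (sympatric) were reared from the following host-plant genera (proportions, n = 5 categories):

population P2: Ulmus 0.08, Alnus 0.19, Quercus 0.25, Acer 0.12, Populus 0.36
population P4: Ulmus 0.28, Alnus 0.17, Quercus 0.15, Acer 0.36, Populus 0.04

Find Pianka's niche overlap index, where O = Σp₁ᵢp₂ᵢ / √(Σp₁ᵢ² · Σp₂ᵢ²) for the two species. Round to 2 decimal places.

0.59

Σ p₁ᵢp₂ᵢ = 0.0224 + 0.0323 + 0.0375 + 0.0432 + 0.0144 = 0.1498
Σp_1ᵢ² = 0.08² + 0.19² + 0.25² + 0.12² + 0.36² = 0.0064 + 0.0361 + 0.0625 + 0.0144 + 0.1296 = 0.2490
Σp_2ᵢ² = 0.28² + 0.17² + 0.15² + 0.36² + 0.04² = 0.0784 + 0.0289 + 0.0225 + 0.1296 + 0.0016 = 0.2610
O = 0.1498 / √(0.2490 × 0.2610) = 0.1498 / 0.25493 = 0.5876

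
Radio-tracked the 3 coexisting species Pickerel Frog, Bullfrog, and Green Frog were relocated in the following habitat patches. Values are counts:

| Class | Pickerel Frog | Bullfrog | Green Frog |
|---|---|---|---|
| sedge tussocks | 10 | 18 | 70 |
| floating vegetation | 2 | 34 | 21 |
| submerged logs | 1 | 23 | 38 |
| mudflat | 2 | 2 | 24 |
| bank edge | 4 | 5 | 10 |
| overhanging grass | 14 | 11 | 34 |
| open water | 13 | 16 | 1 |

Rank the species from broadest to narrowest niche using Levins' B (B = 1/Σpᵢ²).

Proportions for Pickerel Frog (n=46): 10/46=0.2174, 2/46=0.0435, 1/46=0.0217, 2/46=0.0435, 4/46=0.0870, 14/46=0.3043, 13/46=0.2826
Proportions for Bullfrog (n=109): 18/109=0.1651, 34/109=0.3119, 23/109=0.2110, 2/109=0.0183, 5/109=0.0459, 11/109=0.1009, 16/109=0.1468
Proportions for Green Frog (n=198): 70/198=0.3535, 21/198=0.1061, 38/198=0.1919, 24/198=0.1212, 10/198=0.0505, 34/198=0.1717, 1/198=0.0051
Σp_Pickᵢ² = 0.2174² + 0.0435² + 0.0217² + 0.0435² + 0.0870² + 0.3043² + 0.2826² = 0.047263 + 0.001892 + 0.000471 + 0.001892 + 0.007569 + 0.092598 + 0.079863 = 0.231548
B_Pick = 1 / 0.231548 = 4.3188
Σp_Bullᵢ² = 0.1651² + 0.3119² + 0.2110² + 0.0183² + 0.0459² + 0.1009² + 0.1468² = 0.027258 + 0.097282 + 0.044521 + 0.000335 + 0.002107 + 0.010181 + 0.021550 = 0.203234
B_Bull = 1 / 0.203234 = 4.9204
Σp_Greeᵢ² = 0.3535² + 0.1061² + 0.1919² + 0.1212² + 0.0505² + 0.1717² + 0.0051² = 0.124962 + 0.011257 + 0.036826 + 0.014689 + 0.002550 + 0.029481 + 0.000026 = 0.219791
B_Gree = 1 / 0.219791 = 4.5498
Ranking by B (broadest → narrowest): Bullfrog (4.92) > Green Frog (4.55) > Pickerel Frog (4.32)

Bullfrog > Green Frog > Pickerel Frog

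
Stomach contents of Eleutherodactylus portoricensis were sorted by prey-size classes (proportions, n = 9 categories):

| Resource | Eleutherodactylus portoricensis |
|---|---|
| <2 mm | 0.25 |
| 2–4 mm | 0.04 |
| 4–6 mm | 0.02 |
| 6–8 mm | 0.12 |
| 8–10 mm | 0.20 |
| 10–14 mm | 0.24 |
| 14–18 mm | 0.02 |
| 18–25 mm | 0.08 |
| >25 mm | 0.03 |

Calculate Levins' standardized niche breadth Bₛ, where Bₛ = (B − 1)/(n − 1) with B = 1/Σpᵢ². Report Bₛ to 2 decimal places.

Σpᵢ² = 0.25² + 0.04² + 0.02² + 0.12² + 0.20² + 0.24² + 0.02² + 0.08² + 0.03² = 0.0625 + 0.0016 + 0.0004 + 0.0144 + 0.0400 + 0.0576 + 0.0004 + 0.0064 + 0.0009 = 0.1842
B = 1 / 0.1842 = 5.4289
Bₛ = (B − 1)/(n − 1) = (5.4289 − 1)/(9 − 1) = 4.4289/8 = 0.5536

0.55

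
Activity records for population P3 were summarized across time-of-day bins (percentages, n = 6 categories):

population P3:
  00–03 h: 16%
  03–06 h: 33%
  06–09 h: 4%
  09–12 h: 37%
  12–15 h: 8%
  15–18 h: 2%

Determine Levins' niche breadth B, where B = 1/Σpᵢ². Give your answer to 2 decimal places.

3.57

Convert percentages to proportions (divide by 100).
Σpᵢ² = 0.16² + 0.33² + 0.04² + 0.37² + 0.08² + 0.02² = 0.0256 + 0.1089 + 0.0016 + 0.1369 + 0.0064 + 0.0004 = 0.2798
B = 1 / 0.2798 = 3.5740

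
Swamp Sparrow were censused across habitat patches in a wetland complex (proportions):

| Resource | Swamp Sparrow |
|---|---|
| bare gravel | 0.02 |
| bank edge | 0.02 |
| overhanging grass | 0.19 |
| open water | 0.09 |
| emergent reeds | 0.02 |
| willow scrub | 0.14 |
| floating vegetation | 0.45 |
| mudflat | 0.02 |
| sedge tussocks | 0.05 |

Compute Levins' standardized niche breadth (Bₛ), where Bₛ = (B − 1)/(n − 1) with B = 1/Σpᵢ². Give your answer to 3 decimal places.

0.337

Σpᵢ² = 0.02² + 0.02² + 0.19² + 0.09² + 0.02² + 0.14² + 0.45² + 0.02² + 0.05² = 0.0004 + 0.0004 + 0.0361 + 0.0081 + 0.0004 + 0.0196 + 0.2025 + 0.0004 + 0.0025 = 0.2704
B = 1 / 0.2704 = 3.69822
Bₛ = (B − 1)/(n − 1) = (3.69822 − 1)/(9 − 1) = 2.69822/8 = 0.33728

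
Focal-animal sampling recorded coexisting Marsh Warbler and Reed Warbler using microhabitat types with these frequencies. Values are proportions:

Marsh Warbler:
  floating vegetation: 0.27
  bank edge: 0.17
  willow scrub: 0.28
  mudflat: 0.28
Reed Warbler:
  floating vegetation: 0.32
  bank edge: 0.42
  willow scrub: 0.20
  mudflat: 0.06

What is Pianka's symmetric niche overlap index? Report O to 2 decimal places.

Σ p₁ᵢp₂ᵢ = 0.0864 + 0.0714 + 0.0560 + 0.0168 = 0.2306
Σp_1ᵢ² = 0.27² + 0.17² + 0.28² + 0.28² = 0.0729 + 0.0289 + 0.0784 + 0.0784 = 0.2586
Σp_2ᵢ² = 0.32² + 0.42² + 0.20² + 0.06² = 0.1024 + 0.1764 + 0.0400 + 0.0036 = 0.3224
O = 0.2306 / √(0.2586 × 0.3224) = 0.2306 / 0.28874 = 0.7986

0.80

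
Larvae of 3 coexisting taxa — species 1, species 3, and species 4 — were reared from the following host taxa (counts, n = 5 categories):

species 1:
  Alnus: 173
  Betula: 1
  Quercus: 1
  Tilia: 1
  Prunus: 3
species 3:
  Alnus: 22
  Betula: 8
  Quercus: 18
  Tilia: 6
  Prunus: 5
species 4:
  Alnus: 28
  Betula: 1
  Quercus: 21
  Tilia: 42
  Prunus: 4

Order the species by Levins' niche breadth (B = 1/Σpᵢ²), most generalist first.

species 3 > species 4 > species 1

Proportions for species 1 (n=179): 173/179=0.9665, 1/179=0.0056, 1/179=0.0056, 1/179=0.0056, 3/179=0.0168
Proportions for species 3 (n=59): 22/59=0.3729, 8/59=0.1356, 18/59=0.3051, 6/59=0.1017, 5/59=0.0847
Proportions for species 4 (n=96): 28/96=0.2917, 1/96=0.0104, 21/96=0.2188, 42/96=0.4375, 4/96=0.0417
Σp_1ᵢ² = 0.9665² + 0.0056² + 0.0056² + 0.0056² + 0.0168² = 0.934122 + 0.000031 + 0.000031 + 0.000031 + 0.000282 = 0.934497
B_1 = 1 / 0.934497 = 1.0701
Σp_3ᵢ² = 0.3729² + 0.1356² + 0.3051² + 0.1017² + 0.0847² = 0.139054 + 0.018387 + 0.093086 + 0.010343 + 0.007174 = 0.268044
B_3 = 1 / 0.268044 = 3.7307
Σp_4ᵢ² = 0.2917² + 0.0104² + 0.2188² + 0.4375² + 0.0417² = 0.085089 + 0.000108 + 0.047873 + 0.191406 + 0.001739 = 0.326215
B_4 = 1 / 0.326215 = 3.0655
Ranking by B (broadest → narrowest): species 3 (3.73) > species 4 (3.07) > species 1 (1.07)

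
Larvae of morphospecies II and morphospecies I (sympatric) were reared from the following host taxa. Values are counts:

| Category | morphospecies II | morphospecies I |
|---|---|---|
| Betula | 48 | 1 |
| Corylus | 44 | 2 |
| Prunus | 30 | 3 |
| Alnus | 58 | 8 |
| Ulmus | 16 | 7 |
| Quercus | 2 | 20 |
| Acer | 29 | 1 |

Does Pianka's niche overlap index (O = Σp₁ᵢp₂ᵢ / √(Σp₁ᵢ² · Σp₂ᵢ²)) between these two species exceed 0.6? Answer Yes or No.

No

Proportions for morphospecies II (n=227): 48/227=0.2115, 44/227=0.1938, 30/227=0.1322, 58/227=0.2555, 16/227=0.0705, 2/227=0.0088, 29/227=0.1278
Proportions for morphospecies I (n=42): 1/42=0.0238, 2/42=0.0476, 3/42=0.0714, 8/42=0.1905, 7/42=0.1667, 20/42=0.4762, 1/42=0.0238
Σ p₁ᵢp₂ᵢ = 0.005034 + 0.009225 + 0.009439 + 0.048673 + 0.011752 + 0.004191 + 0.003042 = 0.091356
Σp_1ᵢ² = 0.2115² + 0.1938² + 0.1322² + 0.2555² + 0.0705² + 0.0088² + 0.1278² = 0.044732 + 0.037558 + 0.017477 + 0.065280 + 0.004970 + 0.000077 + 0.016333 = 0.186427
Σp_2ᵢ² = 0.0238² + 0.0476² + 0.0714² + 0.1905² + 0.1667² + 0.4762² + 0.0238² = 0.000566 + 0.002266 + 0.005098 + 0.036290 + 0.027789 + 0.226766 + 0.000566 = 0.299341
O = 0.091356 / √(0.186427 × 0.299341) = 0.091356 / 0.2362313 = 0.3867
O = 0.3867 < 0.6 → No.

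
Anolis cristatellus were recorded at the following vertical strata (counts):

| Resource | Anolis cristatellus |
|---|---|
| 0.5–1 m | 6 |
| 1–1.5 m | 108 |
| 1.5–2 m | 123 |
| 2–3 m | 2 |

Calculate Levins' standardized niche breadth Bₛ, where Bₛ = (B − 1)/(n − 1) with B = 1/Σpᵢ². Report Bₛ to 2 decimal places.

Proportions for Anolis cristatellus (n=239): 6/239=0.0251, 108/239=0.4519, 123/239=0.5146, 2/239=0.0084
Σpᵢ² = 0.0251² + 0.4519² + 0.5146² + 0.0084² = 0.000630 + 0.204214 + 0.264813 + 0.000071 = 0.469728
B = 1 / 0.469728 = 2.1289
Bₛ = (B − 1)/(n − 1) = (2.1289 − 1)/(4 − 1) = 1.1289/3 = 0.3763

0.38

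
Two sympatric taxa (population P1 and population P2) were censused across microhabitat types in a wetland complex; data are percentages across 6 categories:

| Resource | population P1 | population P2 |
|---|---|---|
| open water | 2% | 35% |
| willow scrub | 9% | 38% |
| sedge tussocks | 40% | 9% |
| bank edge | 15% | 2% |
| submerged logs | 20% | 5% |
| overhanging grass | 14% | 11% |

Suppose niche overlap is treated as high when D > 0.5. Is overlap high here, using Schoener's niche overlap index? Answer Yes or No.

No

Convert percentages to proportions (divide by 100).
Σ|p₁ᵢ − p₂ᵢ| = 0.33 + 0.29 + 0.31 + 0.13 + 0.15 + 0.03 = 1.24
D = 1 − ½ × 1.24 = 1 − 0.620 = 0.3800
D = 0.3800 < 0.5 → No.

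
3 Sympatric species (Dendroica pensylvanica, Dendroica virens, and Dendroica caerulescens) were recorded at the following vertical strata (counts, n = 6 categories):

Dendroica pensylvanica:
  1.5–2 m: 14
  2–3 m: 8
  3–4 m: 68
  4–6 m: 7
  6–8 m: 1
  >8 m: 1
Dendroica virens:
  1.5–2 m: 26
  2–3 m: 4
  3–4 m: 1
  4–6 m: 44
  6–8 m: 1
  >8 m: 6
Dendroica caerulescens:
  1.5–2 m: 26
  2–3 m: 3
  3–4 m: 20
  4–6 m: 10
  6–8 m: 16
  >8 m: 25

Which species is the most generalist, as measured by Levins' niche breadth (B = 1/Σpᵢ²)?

Dendroica caerulescens

Proportions for Dendroica pensylvanica (n=99): 14/99=0.1414, 8/99=0.0808, 68/99=0.6869, 7/99=0.0707, 1/99=0.0101, 1/99=0.0101
Proportions for Dendroica virens (n=82): 26/82=0.3171, 4/82=0.0488, 1/82=0.0122, 44/82=0.5366, 1/82=0.0122, 6/82=0.0732
Proportions for Dendroica caerulescens (n=100): 26/100=0.2600, 3/100=0.0300, 20/100=0.2000, 10/100=0.1000, 16/100=0.1600, 25/100=0.2500
Σp_pensᵢ² = 0.1414² + 0.0808² + 0.6869² + 0.0707² + 0.0101² + 0.0101² = 0.019994 + 0.006529 + 0.471832 + 0.004998 + 0.000102 + 0.000102 = 0.503557
B_pens = 1 / 0.503557 = 1.9859
Σp_vireᵢ² = 0.3171² + 0.0488² + 0.0122² + 0.5366² + 0.0122² + 0.0732² = 0.100552 + 0.002381 + 0.000149 + 0.287940 + 0.000149 + 0.005358 = 0.396529
B_vire = 1 / 0.396529 = 2.5219
Σp_caerᵢ² = 0.2600² + 0.0300² + 0.2000² + 0.1000² + 0.1600² + 0.2500² = 0.067600 + 0.000900 + 0.040000 + 0.010000 + 0.025600 + 0.062500 = 0.206600
B_caer = 1 / 0.206600 = 4.8403
Highest B → broadest niche (most generalist): Dendroica caerulescens (B = 4.84).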